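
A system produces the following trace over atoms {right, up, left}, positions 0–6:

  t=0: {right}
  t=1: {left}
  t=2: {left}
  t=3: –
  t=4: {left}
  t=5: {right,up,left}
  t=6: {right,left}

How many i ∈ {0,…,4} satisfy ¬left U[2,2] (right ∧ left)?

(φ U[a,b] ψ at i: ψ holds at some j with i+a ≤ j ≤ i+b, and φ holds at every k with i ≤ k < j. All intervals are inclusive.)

Evaluate at each i in [0,4]:
  i=0: ✗ (no rhs in [2,2])
  i=1: ✗ (no rhs in [3,3])
  i=2: ✗ (no rhs in [4,4])
  i=3: ✗ (lhs fails at k=4 before rhs at j=5)
  i=4: ✗ (lhs fails at k=4 before rhs at j=6)
Positions where it holds: {} → 0.

0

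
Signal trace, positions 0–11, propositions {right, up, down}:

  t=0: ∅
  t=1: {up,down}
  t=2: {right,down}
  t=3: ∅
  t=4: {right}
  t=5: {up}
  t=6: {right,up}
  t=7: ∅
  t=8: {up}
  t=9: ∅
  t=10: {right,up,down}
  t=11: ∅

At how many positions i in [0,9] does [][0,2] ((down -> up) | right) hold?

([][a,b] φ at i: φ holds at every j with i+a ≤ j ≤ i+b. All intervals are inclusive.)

10

Evaluate at each i in [0,9]:
  i=0: ✓ (all of [0,2])
  i=1: ✓ (all of [1,3])
  i=2: ✓ (all of [2,4])
  i=3: ✓ (all of [3,5])
  i=4: ✓ (all of [4,6])
  i=5: ✓ (all of [5,7])
  i=6: ✓ (all of [6,8])
  i=7: ✓ (all of [7,9])
  i=8: ✓ (all of [8,10])
  i=9: ✓ (all of [9,11])
Positions where it holds: {0, 1, 2, 3, 4, 5, 6, 7, 8, 9} → 10.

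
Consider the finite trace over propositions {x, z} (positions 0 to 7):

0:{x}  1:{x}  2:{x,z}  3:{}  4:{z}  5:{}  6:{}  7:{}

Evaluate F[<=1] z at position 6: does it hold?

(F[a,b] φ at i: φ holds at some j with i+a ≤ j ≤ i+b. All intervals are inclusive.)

Check z at each j in [6,7]:
  j=6: false
  j=7: false
No position in the window satisfies it → formula fails.

Does not hold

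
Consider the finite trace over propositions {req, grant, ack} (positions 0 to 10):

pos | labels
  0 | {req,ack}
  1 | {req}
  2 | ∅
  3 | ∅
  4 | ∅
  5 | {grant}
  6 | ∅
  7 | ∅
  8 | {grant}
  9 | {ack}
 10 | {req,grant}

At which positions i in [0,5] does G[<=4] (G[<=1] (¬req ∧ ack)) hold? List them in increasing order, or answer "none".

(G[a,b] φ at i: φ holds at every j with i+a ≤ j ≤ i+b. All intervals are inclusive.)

none

Evaluate at each i in [0,5]:
  i=0: ✗ (fails at j=0)
  i=1: ✗ (fails at j=1)
  i=2: ✗ (fails at j=2)
  i=3: ✗ (fails at j=3)
  i=4: ✗ (fails at j=4)
  i=5: ✗ (fails at j=5)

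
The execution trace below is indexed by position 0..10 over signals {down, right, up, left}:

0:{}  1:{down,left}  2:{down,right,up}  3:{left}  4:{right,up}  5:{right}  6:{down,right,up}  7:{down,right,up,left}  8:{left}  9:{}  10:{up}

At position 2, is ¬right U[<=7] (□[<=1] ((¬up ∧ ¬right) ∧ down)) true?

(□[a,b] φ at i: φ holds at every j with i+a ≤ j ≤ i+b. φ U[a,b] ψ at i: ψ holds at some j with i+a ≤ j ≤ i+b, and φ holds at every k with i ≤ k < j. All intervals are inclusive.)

Need some j in [2,9] with □[<=1] ((¬up ∧ ¬right) ∧ down), and ¬right at every k in [2,j-1].
  j=2: □[<=1] ((¬up ∧ ¬right) ∧ down) — fails at 2.
  j=3: □[<=1] ((¬up ∧ ¬right) ∧ down) — fails at 3.
  j=4: □[<=1] ((¬up ∧ ¬right) ∧ down) — fails at 4.
  j=5: □[<=1] ((¬up ∧ ¬right) ∧ down) — fails at 5.
  j=6: □[<=1] ((¬up ∧ ¬right) ∧ down) — fails at 6.
  j=7: □[<=1] ((¬up ∧ ¬right) ∧ down) — fails at 7.
  j=8: □[<=1] ((¬up ∧ ¬right) ∧ down) — fails at 8.
  j=9: □[<=1] ((¬up ∧ ¬right) ∧ down) — fails at 9.
No j in the window works → until fails.

False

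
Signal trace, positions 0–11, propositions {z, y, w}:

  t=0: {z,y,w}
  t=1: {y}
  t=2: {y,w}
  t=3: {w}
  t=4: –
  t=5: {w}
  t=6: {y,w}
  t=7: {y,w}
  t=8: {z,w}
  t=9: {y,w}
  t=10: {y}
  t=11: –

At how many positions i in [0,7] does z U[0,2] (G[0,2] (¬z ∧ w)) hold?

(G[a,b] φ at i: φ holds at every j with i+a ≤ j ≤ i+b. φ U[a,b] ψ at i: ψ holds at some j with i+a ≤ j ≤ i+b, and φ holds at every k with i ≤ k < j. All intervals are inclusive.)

1

Evaluate at each i in [0,7]:
  i=0: ✗ (no rhs in [0,2])
  i=1: ✗ (no rhs in [1,3])
  i=2: ✗ (no rhs in [2,4])
  i=3: ✗ (lhs fails at k=3 before rhs at j=5)
  i=4: ✗ (lhs fails at k=4 before rhs at j=5)
  i=5: ✓ (rhs at j=5)
  i=6: ✗ (no rhs in [6,8])
  i=7: ✗ (no rhs in [7,9])
Positions where it holds: {5} → 1.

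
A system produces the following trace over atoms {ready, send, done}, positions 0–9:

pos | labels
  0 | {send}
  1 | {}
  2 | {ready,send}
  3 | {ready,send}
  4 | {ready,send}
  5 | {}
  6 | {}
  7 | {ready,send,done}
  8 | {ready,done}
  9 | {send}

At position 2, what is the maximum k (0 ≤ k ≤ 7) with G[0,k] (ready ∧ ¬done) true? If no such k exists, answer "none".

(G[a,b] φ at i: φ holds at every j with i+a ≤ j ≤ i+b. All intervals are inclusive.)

2

(ready ∧ ¬done) must hold from j=2 onward; find where it first fails.
  j=2: holds
  j=3: holds
  j=4: holds
  j=5: fails
Holds on [2,4], so largest k = 2.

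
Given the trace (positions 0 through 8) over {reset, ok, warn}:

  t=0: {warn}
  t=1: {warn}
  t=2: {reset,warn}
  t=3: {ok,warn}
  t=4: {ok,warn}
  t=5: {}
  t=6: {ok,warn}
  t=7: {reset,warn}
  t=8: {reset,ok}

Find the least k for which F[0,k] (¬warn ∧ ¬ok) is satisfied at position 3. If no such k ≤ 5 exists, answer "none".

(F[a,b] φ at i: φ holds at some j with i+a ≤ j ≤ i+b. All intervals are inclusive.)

2

Scan j = 3,4,… for (¬warn ∧ ¬ok):
  j=3: fails
  j=4: fails
  j=5: holds
First hit at j=5, so smallest k = 5-3 = 2.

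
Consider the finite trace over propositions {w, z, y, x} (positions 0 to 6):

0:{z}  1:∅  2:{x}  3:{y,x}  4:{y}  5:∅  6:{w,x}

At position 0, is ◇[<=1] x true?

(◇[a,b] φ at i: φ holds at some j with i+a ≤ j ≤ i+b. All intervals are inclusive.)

No

Check x at each j in [0,1]:
  j=0: false
  j=1: false
No position in the window satisfies it → formula fails.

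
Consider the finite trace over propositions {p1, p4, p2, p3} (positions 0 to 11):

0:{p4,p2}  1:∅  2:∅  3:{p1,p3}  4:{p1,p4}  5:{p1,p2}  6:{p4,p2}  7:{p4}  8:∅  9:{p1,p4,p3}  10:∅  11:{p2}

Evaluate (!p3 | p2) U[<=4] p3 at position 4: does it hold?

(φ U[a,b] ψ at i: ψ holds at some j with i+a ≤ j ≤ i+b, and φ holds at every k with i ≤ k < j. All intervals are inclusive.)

Does not hold

Need some j in [4,8] with p3, and (!p3 | p2) at every k in [4,j-1].
  j=4: p3 false.
  j=5: p3 false.
  j=6: p3 false.
  j=7: p3 false.
  j=8: p3 false.
No j in the window works → until fails.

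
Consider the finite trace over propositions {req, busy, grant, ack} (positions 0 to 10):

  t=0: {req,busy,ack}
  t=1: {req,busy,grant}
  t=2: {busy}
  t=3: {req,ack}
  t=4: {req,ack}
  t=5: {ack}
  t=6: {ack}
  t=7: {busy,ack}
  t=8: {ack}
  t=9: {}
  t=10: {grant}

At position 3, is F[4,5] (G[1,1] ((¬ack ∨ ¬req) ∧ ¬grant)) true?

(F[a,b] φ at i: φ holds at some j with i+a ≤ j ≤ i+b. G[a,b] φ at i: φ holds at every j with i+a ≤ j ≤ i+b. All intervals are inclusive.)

Check G[1,1] ((¬ack ∨ ¬req) ∧ ¬grant) at each j in [7,8]:
  j=7: holds on [8,8]
  j=8: holds on [9,9]
Found at j=7 → formula holds.

Holds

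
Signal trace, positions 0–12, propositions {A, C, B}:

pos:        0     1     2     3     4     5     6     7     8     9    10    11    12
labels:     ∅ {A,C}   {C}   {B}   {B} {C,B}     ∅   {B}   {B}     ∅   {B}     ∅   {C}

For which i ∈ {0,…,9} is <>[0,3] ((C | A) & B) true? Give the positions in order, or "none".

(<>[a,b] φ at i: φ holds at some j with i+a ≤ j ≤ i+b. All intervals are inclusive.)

2, 3, 4, 5

Evaluate at each i in [0,9]:
  i=0: ✗ (none in [0,3])
  i=1: ✗ (none in [1,4])
  i=2: ✓ (witness j=5)
  i=3: ✓ (witness j=5)
  i=4: ✓ (witness j=5)
  i=5: ✓ (witness j=5)
  i=6: ✗ (none in [6,9])
  i=7: ✗ (none in [7,10])
  i=8: ✗ (none in [8,11])
  i=9: ✗ (none in [9,12])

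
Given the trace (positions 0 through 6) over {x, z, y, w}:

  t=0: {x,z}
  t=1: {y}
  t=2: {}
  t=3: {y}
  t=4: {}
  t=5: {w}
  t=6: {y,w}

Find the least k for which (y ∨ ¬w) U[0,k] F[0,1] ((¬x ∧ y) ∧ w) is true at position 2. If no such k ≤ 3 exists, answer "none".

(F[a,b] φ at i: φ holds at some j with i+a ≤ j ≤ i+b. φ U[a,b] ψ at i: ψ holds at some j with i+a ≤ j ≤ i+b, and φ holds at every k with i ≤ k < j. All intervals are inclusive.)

3

Need earliest j ≥ 2 with F[0,1] ((¬x ∧ y) ∧ w), and (y ∨ ¬w) at every k in [2,j-1].
  j=2: rhs fails.
  j=3: rhs fails.
  j=4: rhs fails.
  j=5: rhs holds; lhs holds on [2,4]. k = 3.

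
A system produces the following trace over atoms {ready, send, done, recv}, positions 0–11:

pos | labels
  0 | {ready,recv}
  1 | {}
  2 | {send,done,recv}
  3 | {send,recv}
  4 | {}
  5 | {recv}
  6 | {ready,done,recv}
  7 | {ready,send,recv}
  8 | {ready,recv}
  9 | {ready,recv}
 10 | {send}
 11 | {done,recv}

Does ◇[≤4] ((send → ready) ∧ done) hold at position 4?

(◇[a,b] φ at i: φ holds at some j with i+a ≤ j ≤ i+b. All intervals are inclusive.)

Check ((send → ready) ∧ done) at each j in [4,8]:
  j=4: false
  j=5: false
  j=6: true
  j=7: false
  j=8: false
Found at j=6 → formula holds.

Yes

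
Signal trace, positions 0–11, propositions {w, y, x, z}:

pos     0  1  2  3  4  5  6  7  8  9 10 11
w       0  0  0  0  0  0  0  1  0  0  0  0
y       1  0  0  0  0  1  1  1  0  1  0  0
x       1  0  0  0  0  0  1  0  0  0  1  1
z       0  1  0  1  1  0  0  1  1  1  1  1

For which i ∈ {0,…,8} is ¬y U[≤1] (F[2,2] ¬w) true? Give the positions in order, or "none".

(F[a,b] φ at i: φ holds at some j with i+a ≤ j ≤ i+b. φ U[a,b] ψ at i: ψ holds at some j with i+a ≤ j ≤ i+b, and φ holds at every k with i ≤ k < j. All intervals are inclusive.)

Evaluate at each i in [0,8]:
  i=0: ✓ (rhs at j=0)
  i=1: ✓ (rhs at j=1)
  i=2: ✓ (rhs at j=2)
  i=3: ✓ (rhs at j=3)
  i=4: ✓ (rhs at j=4)
  i=5: ✗ (lhs fails at k=5 before rhs at j=6)
  i=6: ✓ (rhs at j=6)
  i=7: ✓ (rhs at j=7)
  i=8: ✓ (rhs at j=8)

0, 1, 2, 3, 4, 6, 7, 8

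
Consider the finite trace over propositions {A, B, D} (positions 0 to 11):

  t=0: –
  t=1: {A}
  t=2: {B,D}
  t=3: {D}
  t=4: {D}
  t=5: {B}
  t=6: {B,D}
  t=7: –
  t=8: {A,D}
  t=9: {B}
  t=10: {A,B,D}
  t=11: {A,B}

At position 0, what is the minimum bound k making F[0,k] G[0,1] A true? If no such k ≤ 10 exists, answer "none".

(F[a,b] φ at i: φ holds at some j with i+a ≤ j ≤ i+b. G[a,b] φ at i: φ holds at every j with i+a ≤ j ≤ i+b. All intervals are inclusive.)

10

Scan j = 0,1,… for G[0,1] A:
  j=0: fails
  j=1: fails
  j=2: fails
  j=3: fails
  j=4: fails
  j=5: fails
  j=6: fails
  j=7: fails
  j=8: fails
  j=9: fails
  j=10: holds
First hit at j=10, so smallest k = 10-0 = 10.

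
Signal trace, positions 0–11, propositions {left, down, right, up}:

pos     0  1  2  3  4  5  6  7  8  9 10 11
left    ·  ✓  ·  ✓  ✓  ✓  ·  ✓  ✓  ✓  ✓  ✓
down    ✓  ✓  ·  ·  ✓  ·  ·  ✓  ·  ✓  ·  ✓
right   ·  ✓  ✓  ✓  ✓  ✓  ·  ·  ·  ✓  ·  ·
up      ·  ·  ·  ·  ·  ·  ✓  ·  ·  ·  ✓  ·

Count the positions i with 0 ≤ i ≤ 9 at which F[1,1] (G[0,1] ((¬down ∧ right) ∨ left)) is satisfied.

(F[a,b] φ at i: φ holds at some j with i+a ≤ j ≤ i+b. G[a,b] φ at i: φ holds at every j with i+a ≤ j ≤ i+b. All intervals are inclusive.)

8

Evaluate at each i in [0,9]:
  i=0: ✓ (witness j=1)
  i=1: ✓ (witness j=2)
  i=2: ✓ (witness j=3)
  i=3: ✓ (witness j=4)
  i=4: ✗ (none in [5,5])
  i=5: ✗ (none in [6,6])
  i=6: ✓ (witness j=7)
  i=7: ✓ (witness j=8)
  i=8: ✓ (witness j=9)
  i=9: ✓ (witness j=10)
Positions where it holds: {0, 1, 2, 3, 6, 7, 8, 9} → 8.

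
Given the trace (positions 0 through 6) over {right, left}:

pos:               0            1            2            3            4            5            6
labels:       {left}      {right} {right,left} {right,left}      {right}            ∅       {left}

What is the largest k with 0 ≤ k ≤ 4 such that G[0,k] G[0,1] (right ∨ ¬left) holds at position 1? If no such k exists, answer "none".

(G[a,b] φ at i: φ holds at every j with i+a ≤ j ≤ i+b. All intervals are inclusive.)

G[0,1] (right ∨ ¬left) must hold from j=1 onward; find where it first fails.
  j=1: holds
  j=2: holds
  j=3: holds
  j=4: holds
  j=5: fails
Holds on [1,4], so largest k = 3.

3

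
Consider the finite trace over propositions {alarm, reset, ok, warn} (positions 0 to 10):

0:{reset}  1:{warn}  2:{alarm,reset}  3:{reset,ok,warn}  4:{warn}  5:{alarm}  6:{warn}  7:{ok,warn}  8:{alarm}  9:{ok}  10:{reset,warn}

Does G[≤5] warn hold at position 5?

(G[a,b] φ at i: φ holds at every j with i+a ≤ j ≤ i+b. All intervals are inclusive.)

No

Check warn at every j in [5,10]:
  j=5: false
  j=6: true
  j=7: true
  j=8: false
  j=9: false
  j=10: true
Fails at j=5 → formula fails.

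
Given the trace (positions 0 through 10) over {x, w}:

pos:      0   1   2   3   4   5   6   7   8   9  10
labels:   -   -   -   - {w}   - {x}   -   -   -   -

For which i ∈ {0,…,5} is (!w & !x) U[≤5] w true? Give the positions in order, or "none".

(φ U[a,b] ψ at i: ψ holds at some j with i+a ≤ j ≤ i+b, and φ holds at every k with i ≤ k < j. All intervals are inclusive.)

Evaluate at each i in [0,5]:
  i=0: ✓ (rhs at j=4; lhs holds on [0,3])
  i=1: ✓ (rhs at j=4; lhs holds on [1,3])
  i=2: ✓ (rhs at j=4; lhs holds on [2,3])
  i=3: ✓ (rhs at j=4; lhs holds on [3,3])
  i=4: ✓ (rhs at j=4)
  i=5: ✗ (no rhs in [5,10])

0, 1, 2, 3, 4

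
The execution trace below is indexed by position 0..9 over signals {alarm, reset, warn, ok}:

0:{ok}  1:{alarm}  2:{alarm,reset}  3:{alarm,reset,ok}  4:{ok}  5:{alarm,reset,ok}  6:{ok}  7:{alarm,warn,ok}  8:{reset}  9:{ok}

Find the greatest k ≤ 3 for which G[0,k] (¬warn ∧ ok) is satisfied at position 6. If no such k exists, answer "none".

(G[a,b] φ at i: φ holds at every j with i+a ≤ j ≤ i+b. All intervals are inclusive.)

0

(¬warn ∧ ok) must hold from j=6 onward; find where it first fails.
  j=6: holds
  j=7: fails
Holds on [6,6], so largest k = 0.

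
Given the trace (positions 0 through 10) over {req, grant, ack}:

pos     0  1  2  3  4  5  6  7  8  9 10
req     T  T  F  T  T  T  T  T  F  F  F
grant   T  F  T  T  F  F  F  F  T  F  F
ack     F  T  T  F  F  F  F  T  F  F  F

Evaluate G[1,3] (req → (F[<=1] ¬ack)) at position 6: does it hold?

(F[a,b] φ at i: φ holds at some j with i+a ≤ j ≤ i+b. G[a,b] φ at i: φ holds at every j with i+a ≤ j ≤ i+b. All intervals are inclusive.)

Check (req → (F[<=1] ¬ack)) at every j in [7,9]:
  j=7: antecedent true; consequent holds (witness at 8) → ✓
  j=8: antecedent false → ✓
  j=9: antecedent false → ✓
All positions satisfy it → formula holds.

Holds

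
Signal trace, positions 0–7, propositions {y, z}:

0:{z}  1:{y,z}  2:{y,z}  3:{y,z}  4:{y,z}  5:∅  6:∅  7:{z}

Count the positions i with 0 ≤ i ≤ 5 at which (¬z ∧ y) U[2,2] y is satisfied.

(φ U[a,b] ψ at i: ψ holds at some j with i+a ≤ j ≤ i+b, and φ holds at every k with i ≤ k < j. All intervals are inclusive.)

Evaluate at each i in [0,5]:
  i=0: ✗ (lhs fails at k=0 before rhs at j=2)
  i=1: ✗ (lhs fails at k=1 before rhs at j=3)
  i=2: ✗ (lhs fails at k=2 before rhs at j=4)
  i=3: ✗ (no rhs in [5,5])
  i=4: ✗ (no rhs in [6,6])
  i=5: ✗ (no rhs in [7,7])
Positions where it holds: {} → 0.

0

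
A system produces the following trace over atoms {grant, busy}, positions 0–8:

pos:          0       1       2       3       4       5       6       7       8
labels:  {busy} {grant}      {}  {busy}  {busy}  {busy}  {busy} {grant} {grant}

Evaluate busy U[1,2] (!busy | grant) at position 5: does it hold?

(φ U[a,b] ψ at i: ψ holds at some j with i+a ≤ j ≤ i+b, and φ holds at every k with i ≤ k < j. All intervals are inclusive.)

Yes

Need some j in [6,7] with (!busy | grant), and busy at every k in [5,j-1].
  j=6: (!busy | grant) false.
  j=7: (!busy | grant) holds; busy holds at every k in [5,6] → satisfied.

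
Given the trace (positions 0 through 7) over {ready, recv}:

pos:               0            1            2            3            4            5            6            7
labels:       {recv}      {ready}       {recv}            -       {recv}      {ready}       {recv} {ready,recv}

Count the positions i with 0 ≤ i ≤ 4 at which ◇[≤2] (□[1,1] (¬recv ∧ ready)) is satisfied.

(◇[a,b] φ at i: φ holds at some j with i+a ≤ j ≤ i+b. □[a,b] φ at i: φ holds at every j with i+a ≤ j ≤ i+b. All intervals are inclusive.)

Evaluate at each i in [0,4]:
  i=0: ✓ (witness j=0)
  i=1: ✗ (none in [1,3])
  i=2: ✓ (witness j=4)
  i=3: ✓ (witness j=4)
  i=4: ✓ (witness j=4)
Positions where it holds: {0, 2, 3, 4} → 4.

4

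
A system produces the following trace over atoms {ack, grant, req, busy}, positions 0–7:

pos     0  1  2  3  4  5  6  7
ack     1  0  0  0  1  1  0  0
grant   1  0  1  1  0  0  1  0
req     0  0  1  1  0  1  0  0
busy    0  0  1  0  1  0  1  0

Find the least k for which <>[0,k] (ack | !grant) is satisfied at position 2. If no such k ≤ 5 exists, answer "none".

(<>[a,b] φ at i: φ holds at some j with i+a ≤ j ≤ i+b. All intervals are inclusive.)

2

Scan j = 2,3,… for (ack | !grant):
  j=2: fails
  j=3: fails
  j=4: holds
First hit at j=4, so smallest k = 4-2 = 2.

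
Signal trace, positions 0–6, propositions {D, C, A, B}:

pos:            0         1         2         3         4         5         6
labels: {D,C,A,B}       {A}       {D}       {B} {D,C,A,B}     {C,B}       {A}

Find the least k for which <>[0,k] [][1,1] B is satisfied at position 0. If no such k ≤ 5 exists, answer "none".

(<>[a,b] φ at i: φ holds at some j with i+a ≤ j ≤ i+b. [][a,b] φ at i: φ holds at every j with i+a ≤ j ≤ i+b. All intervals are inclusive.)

Scan j = 0,1,… for [][1,1] B:
  j=0: fails
  j=1: fails
  j=2: holds
First hit at j=2, so smallest k = 2-0 = 2.

2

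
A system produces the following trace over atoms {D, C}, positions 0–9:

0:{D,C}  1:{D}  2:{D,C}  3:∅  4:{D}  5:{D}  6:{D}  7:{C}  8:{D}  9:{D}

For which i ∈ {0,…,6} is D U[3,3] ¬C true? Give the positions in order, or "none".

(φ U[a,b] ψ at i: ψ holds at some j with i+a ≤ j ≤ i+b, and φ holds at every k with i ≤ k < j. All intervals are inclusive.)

Evaluate at each i in [0,6]:
  i=0: ✓ (rhs at j=3; lhs holds on [0,2])
  i=1: ✗ (lhs fails at k=3 before rhs at j=4)
  i=2: ✗ (lhs fails at k=3 before rhs at j=5)
  i=3: ✗ (lhs fails at k=3 before rhs at j=6)
  i=4: ✗ (no rhs in [7,7])
  i=5: ✗ (lhs fails at k=7 before rhs at j=8)
  i=6: ✗ (lhs fails at k=7 before rhs at j=9)

0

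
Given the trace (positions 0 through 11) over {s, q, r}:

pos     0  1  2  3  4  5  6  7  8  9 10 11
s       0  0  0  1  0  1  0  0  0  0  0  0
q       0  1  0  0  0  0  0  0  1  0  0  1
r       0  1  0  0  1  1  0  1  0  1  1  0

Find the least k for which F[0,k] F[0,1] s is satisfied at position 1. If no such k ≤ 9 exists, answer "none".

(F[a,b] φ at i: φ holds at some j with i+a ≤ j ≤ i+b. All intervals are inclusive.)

Scan j = 1,2,… for F[0,1] s:
  j=1: fails
  j=2: holds
First hit at j=2, so smallest k = 2-1 = 1.

1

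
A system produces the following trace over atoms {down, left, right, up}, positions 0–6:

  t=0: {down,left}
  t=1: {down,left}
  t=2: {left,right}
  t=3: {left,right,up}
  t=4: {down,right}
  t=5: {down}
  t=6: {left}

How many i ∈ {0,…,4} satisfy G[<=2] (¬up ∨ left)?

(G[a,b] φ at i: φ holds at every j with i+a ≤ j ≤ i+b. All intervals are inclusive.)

Evaluate at each i in [0,4]:
  i=0: ✓ (all of [0,2])
  i=1: ✓ (all of [1,3])
  i=2: ✓ (all of [2,4])
  i=3: ✓ (all of [3,5])
  i=4: ✓ (all of [4,6])
Positions where it holds: {0, 1, 2, 3, 4} → 5.

5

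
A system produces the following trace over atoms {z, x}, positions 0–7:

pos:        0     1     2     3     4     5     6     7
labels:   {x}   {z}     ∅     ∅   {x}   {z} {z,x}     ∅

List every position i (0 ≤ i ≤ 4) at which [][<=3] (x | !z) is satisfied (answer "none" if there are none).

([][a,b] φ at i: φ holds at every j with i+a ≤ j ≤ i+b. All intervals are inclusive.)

none

Evaluate at each i in [0,4]:
  i=0: ✗ (fails at j=1)
  i=1: ✗ (fails at j=1)
  i=2: ✗ (fails at j=5)
  i=3: ✗ (fails at j=5)
  i=4: ✗ (fails at j=5)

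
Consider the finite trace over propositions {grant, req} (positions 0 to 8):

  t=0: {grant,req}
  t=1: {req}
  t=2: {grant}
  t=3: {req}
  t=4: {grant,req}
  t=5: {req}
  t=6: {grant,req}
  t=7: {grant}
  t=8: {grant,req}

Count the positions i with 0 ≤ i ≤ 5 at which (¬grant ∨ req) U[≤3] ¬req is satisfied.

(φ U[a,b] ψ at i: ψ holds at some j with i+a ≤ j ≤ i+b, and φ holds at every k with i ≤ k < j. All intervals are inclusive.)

5

Evaluate at each i in [0,5]:
  i=0: ✓ (rhs at j=2; lhs holds on [0,1])
  i=1: ✓ (rhs at j=2; lhs holds on [1,1])
  i=2: ✓ (rhs at j=2)
  i=3: ✗ (no rhs in [3,6])
  i=4: ✓ (rhs at j=7; lhs holds on [4,6])
  i=5: ✓ (rhs at j=7; lhs holds on [5,6])
Positions where it holds: {0, 1, 2, 4, 5} → 5.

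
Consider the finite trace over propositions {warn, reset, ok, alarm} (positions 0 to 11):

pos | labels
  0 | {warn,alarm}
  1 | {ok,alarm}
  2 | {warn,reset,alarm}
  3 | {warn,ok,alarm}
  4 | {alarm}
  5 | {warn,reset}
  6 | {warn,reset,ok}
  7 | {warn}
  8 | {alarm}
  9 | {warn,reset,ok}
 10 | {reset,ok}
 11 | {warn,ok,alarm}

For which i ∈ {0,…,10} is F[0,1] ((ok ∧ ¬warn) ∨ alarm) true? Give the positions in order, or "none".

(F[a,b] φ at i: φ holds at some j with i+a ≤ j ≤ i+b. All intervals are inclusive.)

0, 1, 2, 3, 4, 7, 8, 9, 10

Evaluate at each i in [0,10]:
  i=0: ✓ (witness j=0)
  i=1: ✓ (witness j=1)
  i=2: ✓ (witness j=2)
  i=3: ✓ (witness j=3)
  i=4: ✓ (witness j=4)
  i=5: ✗ (none in [5,6])
  i=6: ✗ (none in [6,7])
  i=7: ✓ (witness j=8)
  i=8: ✓ (witness j=8)
  i=9: ✓ (witness j=10)
  i=10: ✓ (witness j=10)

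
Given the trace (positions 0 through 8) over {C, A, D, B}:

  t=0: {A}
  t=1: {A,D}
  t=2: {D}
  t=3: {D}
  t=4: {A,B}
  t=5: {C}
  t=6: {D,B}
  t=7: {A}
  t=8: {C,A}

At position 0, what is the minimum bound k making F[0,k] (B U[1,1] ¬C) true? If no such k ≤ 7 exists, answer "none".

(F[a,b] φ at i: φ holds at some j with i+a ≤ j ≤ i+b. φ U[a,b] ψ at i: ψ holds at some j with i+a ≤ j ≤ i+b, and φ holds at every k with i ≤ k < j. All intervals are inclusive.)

6

Scan j = 0,1,… for (B U[1,1] ¬C):
  j=0: fails
  j=1: fails
  j=2: fails
  j=3: fails
  j=4: fails
  j=5: fails
  j=6: holds
First hit at j=6, so smallest k = 6-0 = 6.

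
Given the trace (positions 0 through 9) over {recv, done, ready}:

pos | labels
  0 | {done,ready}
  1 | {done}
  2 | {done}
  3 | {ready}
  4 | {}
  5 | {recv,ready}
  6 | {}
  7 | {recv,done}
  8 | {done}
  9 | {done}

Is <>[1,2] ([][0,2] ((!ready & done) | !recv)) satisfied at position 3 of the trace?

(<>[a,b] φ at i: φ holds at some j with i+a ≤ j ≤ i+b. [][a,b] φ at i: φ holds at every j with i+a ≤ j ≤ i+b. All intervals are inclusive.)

Check [][0,2] ((!ready & done) | !recv) at each j in [4,5]:
  j=4: fails at 5
  j=5: fails at 5
No position in the window satisfies it → formula fails.

No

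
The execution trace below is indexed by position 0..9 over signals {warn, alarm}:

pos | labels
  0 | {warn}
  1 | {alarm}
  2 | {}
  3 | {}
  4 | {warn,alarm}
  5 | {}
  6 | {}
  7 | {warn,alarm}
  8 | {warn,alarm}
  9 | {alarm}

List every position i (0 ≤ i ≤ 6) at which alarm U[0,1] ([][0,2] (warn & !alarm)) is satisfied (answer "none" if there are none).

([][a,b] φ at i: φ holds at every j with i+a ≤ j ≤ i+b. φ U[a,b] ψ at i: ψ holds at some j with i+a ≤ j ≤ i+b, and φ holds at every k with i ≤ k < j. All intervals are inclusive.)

Evaluate at each i in [0,6]:
  i=0: ✗ (no rhs in [0,1])
  i=1: ✗ (no rhs in [1,2])
  i=2: ✗ (no rhs in [2,3])
  i=3: ✗ (no rhs in [3,4])
  i=4: ✗ (no rhs in [4,5])
  i=5: ✗ (no rhs in [5,6])
  i=6: ✗ (no rhs in [6,7])

none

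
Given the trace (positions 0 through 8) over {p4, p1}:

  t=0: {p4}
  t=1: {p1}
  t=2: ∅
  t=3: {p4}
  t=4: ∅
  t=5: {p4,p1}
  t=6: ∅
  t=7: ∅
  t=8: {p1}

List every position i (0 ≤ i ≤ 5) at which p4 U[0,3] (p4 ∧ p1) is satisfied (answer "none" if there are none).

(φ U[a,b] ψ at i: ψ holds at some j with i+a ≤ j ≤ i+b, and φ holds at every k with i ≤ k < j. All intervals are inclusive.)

Evaluate at each i in [0,5]:
  i=0: ✗ (no rhs in [0,3])
  i=1: ✗ (no rhs in [1,4])
  i=2: ✗ (lhs fails at k=2 before rhs at j=5)
  i=3: ✗ (lhs fails at k=4 before rhs at j=5)
  i=4: ✗ (lhs fails at k=4 before rhs at j=5)
  i=5: ✓ (rhs at j=5)

5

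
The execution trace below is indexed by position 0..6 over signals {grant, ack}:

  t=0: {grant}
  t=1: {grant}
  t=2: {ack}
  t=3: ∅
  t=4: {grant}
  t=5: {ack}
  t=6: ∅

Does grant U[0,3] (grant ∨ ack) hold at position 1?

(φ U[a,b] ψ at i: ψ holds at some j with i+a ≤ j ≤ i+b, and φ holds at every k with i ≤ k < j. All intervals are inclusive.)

Holds

Need some j in [1,4] with (grant ∨ ack), and grant at every k in [1,j-1].
  j=1: (grant ∨ ack) holds; no prefix to check → satisfied.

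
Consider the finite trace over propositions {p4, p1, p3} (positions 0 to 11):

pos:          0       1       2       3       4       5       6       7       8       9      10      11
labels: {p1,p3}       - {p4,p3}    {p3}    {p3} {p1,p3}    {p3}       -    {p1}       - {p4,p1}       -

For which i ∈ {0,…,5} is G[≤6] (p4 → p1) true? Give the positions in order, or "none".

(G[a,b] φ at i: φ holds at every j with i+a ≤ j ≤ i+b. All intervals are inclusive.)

3, 4, 5

Evaluate at each i in [0,5]:
  i=0: ✗ (fails at j=2)
  i=1: ✗ (fails at j=2)
  i=2: ✗ (fails at j=2)
  i=3: ✓ (all of [3,9])
  i=4: ✓ (all of [4,10])
  i=5: ✓ (all of [5,11])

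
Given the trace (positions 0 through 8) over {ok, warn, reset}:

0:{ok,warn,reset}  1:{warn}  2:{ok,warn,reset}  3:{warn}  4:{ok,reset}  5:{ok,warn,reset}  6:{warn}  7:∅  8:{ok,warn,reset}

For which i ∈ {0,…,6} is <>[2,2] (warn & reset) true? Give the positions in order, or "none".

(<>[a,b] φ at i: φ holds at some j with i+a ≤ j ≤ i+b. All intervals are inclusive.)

0, 3, 6

Evaluate at each i in [0,6]:
  i=0: ✓ (witness j=2)
  i=1: ✗ (none in [3,3])
  i=2: ✗ (none in [4,4])
  i=3: ✓ (witness j=5)
  i=4: ✗ (none in [6,6])
  i=5: ✗ (none in [7,7])
  i=6: ✓ (witness j=8)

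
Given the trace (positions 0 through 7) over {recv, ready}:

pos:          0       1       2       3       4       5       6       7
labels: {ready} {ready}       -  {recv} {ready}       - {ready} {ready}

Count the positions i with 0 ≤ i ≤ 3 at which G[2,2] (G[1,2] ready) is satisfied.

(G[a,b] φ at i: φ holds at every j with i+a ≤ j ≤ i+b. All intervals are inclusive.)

Evaluate at each i in [0,3]:
  i=0: ✗ (fails at j=2)
  i=1: ✗ (fails at j=3)
  i=2: ✗ (fails at j=4)
  i=3: ✓ (all of [5,5])
Positions where it holds: {3} → 1.

1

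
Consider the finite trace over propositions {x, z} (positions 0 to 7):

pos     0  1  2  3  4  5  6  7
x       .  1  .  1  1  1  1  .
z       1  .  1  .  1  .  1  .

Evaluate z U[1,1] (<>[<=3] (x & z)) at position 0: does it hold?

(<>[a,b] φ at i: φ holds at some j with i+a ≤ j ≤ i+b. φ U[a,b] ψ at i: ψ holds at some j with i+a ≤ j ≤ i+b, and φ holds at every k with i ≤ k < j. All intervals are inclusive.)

Need some j in [1,1] with <>[<=3] (x & z), and z at every k in [0,j-1].
  j=1: <>[<=3] (x & z) holds; z holds at every k in [0,0] → satisfied.

Holds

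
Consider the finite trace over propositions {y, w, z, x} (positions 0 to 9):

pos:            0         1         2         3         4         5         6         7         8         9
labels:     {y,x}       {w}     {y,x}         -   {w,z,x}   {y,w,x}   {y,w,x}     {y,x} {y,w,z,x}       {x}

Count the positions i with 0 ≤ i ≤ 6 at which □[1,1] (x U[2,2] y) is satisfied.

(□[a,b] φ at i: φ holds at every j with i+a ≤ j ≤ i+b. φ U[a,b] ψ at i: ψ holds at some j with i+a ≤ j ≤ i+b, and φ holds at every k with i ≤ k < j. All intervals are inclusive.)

3

Evaluate at each i in [0,6]:
  i=0: ✗ (fails at j=1)
  i=1: ✗ (fails at j=2)
  i=2: ✗ (fails at j=3)
  i=3: ✓ (all of [4,4])
  i=4: ✓ (all of [5,5])
  i=5: ✓ (all of [6,6])
  i=6: ✗ (fails at j=7)
Positions where it holds: {3, 4, 5} → 3.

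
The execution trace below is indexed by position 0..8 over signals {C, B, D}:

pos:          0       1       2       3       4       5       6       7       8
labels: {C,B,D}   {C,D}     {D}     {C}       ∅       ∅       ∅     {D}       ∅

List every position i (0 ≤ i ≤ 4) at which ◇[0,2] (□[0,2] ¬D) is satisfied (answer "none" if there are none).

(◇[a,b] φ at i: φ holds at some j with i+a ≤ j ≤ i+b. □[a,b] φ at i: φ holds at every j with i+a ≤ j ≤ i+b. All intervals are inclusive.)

1, 2, 3, 4

Evaluate at each i in [0,4]:
  i=0: ✗ (none in [0,2])
  i=1: ✓ (witness j=3)
  i=2: ✓ (witness j=3)
  i=3: ✓ (witness j=3)
  i=4: ✓ (witness j=4)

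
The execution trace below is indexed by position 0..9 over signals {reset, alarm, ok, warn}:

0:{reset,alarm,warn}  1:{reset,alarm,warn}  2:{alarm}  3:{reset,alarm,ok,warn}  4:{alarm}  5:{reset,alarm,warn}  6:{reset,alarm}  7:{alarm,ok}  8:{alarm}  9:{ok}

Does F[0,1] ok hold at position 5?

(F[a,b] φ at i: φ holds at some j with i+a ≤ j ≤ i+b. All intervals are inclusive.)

Check ok at each j in [5,6]:
  j=5: false
  j=6: false
No position in the window satisfies it → formula fails.

Does not hold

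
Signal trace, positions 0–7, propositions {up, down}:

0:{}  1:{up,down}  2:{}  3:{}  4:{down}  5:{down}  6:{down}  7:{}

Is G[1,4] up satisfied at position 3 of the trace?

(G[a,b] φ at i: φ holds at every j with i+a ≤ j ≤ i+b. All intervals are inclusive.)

False

Check up at every j in [4,7]:
  j=4: false
  j=5: false
  j=6: false
  j=7: false
Fails at j=4 → formula fails.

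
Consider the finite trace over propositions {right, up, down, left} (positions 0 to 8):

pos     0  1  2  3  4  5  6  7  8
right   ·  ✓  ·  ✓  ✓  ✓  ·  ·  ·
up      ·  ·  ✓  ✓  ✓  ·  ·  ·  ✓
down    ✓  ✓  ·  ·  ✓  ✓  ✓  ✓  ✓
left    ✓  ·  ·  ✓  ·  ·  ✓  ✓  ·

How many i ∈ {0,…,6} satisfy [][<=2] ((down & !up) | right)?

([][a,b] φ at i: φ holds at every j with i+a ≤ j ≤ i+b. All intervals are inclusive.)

Evaluate at each i in [0,6]:
  i=0: ✗ (fails at j=2)
  i=1: ✗ (fails at j=2)
  i=2: ✗ (fails at j=2)
  i=3: ✓ (all of [3,5])
  i=4: ✓ (all of [4,6])
  i=5: ✓ (all of [5,7])
  i=6: ✗ (fails at j=8)
Positions where it holds: {3, 4, 5} → 3.

3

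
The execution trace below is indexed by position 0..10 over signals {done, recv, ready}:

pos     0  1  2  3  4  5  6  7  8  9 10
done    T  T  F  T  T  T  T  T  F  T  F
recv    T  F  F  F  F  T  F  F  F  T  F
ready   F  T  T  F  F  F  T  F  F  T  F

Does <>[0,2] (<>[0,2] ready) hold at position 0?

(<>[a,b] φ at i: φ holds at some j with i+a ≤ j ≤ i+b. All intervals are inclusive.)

Check <>[0,2] ready at each j in [0,2]:
  j=0: holds (witness at 1)
  j=1: holds (witness at 1)
  j=2: holds (witness at 2)
Found at j=0 → formula holds.

Yes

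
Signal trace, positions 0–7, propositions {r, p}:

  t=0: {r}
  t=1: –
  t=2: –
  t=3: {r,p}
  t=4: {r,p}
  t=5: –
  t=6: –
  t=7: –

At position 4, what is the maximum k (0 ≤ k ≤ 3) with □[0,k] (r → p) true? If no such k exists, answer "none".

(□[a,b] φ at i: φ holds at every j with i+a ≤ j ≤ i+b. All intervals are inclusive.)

(r → p) must hold from j=4 onward; find where it first fails.
  j=4: holds
  j=5: holds
  j=6: holds
  j=7: holds
Holds through j=7; largest k = 3.

3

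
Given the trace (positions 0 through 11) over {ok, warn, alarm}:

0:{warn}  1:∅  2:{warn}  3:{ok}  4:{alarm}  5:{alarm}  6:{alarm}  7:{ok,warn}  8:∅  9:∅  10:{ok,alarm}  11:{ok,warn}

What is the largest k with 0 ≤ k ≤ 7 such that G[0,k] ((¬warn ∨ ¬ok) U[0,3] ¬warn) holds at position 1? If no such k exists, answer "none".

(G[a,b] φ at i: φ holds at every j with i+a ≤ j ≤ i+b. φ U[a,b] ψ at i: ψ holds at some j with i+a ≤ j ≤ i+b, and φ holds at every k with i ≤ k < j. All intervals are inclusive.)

((¬warn ∨ ¬ok) U[0,3] ¬warn) must hold from j=1 onward; find where it first fails.
  j=1: holds
  j=2: holds
  j=3: holds
  j=4: holds
  j=5: holds
  j=6: holds
  j=7: fails
Holds on [1,6], so largest k = 5.

5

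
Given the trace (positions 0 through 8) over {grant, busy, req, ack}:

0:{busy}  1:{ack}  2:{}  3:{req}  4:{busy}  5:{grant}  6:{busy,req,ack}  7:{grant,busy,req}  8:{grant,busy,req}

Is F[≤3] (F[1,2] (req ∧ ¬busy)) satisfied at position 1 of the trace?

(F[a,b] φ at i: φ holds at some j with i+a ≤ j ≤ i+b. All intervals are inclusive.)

True

Check F[1,2] (req ∧ ¬busy) at each j in [1,4]:
  j=1: holds (witness at 3)
  j=2: holds (witness at 3)
  j=3: fails (none in [4,5])
  j=4: fails (none in [5,6])
Found at j=1 → formula holds.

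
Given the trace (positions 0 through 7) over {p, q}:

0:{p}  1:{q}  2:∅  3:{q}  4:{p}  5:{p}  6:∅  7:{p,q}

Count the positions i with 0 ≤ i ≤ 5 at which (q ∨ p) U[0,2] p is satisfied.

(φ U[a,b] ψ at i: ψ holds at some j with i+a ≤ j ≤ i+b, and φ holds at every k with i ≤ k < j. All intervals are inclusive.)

Evaluate at each i in [0,5]:
  i=0: ✓ (rhs at j=0)
  i=1: ✗ (no rhs in [1,3])
  i=2: ✗ (lhs fails at k=2 before rhs at j=4)
  i=3: ✓ (rhs at j=4; lhs holds on [3,3])
  i=4: ✓ (rhs at j=4)
  i=5: ✓ (rhs at j=5)
Positions where it holds: {0, 3, 4, 5} → 4.

4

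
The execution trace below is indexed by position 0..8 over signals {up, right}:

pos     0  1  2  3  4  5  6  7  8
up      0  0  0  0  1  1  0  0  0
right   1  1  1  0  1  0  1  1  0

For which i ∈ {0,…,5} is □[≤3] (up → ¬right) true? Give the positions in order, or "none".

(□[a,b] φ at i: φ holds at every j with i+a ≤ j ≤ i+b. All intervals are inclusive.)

Evaluate at each i in [0,5]:
  i=0: ✓ (all of [0,3])
  i=1: ✗ (fails at j=4)
  i=2: ✗ (fails at j=4)
  i=3: ✗ (fails at j=4)
  i=4: ✗ (fails at j=4)
  i=5: ✓ (all of [5,8])

0, 5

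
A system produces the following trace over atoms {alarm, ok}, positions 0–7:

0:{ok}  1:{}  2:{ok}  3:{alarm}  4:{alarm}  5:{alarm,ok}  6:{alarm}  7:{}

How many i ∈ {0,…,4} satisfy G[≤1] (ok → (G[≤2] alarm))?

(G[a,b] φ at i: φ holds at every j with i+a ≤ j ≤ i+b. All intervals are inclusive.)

Evaluate at each i in [0,4]:
  i=0: ✗ (fails at j=0)
  i=1: ✗ (fails at j=2)
  i=2: ✗ (fails at j=2)
  i=3: ✓ (all of [3,4])
  i=4: ✗ (fails at j=5)
Positions where it holds: {3} → 1.

1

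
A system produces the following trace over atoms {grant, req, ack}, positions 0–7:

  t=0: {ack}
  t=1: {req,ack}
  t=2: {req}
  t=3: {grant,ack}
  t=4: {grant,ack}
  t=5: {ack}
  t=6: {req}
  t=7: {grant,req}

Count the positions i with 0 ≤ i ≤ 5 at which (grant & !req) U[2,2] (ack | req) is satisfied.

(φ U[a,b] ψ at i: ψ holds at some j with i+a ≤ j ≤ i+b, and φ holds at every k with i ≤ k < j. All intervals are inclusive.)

1

Evaluate at each i in [0,5]:
  i=0: ✗ (lhs fails at k=0 before rhs at j=2)
  i=1: ✗ (lhs fails at k=1 before rhs at j=3)
  i=2: ✗ (lhs fails at k=2 before rhs at j=4)
  i=3: ✓ (rhs at j=5; lhs holds on [3,4])
  i=4: ✗ (lhs fails at k=5 before rhs at j=6)
  i=5: ✗ (lhs fails at k=5 before rhs at j=7)
Positions where it holds: {3} → 1.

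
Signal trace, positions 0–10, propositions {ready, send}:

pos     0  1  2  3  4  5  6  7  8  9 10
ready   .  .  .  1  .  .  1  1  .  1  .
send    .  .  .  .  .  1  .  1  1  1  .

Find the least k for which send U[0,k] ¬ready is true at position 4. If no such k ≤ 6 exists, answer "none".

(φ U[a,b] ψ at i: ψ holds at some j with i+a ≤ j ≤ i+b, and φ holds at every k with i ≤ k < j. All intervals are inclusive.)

Need earliest j ≥ 4 with ¬ready, and send at every k in [4,j-1].
  j=4: rhs holds (empty prefix). k = 0.

0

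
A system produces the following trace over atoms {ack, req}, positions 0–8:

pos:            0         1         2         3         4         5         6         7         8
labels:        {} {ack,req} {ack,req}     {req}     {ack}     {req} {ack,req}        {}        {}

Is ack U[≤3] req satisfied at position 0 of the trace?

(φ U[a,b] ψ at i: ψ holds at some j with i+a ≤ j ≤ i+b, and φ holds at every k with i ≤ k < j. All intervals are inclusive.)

Need some j in [0,3] with req, and ack at every k in [0,j-1].
  j=0: req false.
  j=1: req holds, but ack fails at k=0 → not this j.
  j=2: req holds, but ack fails at k=0 → not this j.
  j=3: req holds, but ack fails at k=0 → not this j.
No j in the window works → until fails.

Does not hold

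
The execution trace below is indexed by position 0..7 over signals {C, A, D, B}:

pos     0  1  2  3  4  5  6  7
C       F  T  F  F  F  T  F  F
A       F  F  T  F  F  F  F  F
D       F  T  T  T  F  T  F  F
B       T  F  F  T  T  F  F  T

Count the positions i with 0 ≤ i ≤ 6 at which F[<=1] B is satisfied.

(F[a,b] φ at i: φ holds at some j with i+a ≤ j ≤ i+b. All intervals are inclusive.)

5

Evaluate at each i in [0,6]:
  i=0: ✓ (witness j=0)
  i=1: ✗ (none in [1,2])
  i=2: ✓ (witness j=3)
  i=3: ✓ (witness j=3)
  i=4: ✓ (witness j=4)
  i=5: ✗ (none in [5,6])
  i=6: ✓ (witness j=7)
Positions where it holds: {0, 2, 3, 4, 6} → 5.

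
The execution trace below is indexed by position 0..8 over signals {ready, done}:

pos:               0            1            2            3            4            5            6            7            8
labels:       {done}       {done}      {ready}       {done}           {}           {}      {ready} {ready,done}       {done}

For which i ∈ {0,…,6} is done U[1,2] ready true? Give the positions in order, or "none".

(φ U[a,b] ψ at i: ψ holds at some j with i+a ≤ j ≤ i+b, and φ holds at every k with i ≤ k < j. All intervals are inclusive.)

Evaluate at each i in [0,6]:
  i=0: ✓ (rhs at j=2; lhs holds on [0,1])
  i=1: ✓ (rhs at j=2; lhs holds on [1,1])
  i=2: ✗ (no rhs in [3,4])
  i=3: ✗ (no rhs in [4,5])
  i=4: ✗ (lhs fails at k=4 before rhs at j=6)
  i=5: ✗ (lhs fails at k=5 before rhs at j=6)
  i=6: ✗ (lhs fails at k=6 before rhs at j=7)

0, 1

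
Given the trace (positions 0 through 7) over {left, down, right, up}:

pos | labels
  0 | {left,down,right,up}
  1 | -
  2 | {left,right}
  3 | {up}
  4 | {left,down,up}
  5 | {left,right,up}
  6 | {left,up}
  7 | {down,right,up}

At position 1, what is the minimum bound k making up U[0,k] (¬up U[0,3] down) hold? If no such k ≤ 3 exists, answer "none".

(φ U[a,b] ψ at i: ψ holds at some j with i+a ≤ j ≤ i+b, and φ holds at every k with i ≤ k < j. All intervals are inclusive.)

none

Need earliest j ≥ 1 with (¬up U[0,3] down), and up at every k in [1,j-1].
  j=1: rhs fails.
  j=2: rhs fails.
  j=3: rhs fails.
  j=4: rhs holds but lhs fails at k=1.
No witness within the range → none.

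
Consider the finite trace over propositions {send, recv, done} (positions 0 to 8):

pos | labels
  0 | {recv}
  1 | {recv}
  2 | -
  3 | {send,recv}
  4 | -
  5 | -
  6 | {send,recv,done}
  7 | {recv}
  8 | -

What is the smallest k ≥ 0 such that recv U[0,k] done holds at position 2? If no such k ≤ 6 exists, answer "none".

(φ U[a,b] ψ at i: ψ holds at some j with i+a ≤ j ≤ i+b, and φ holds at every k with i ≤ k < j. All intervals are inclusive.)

Need earliest j ≥ 2 with done, and recv at every k in [2,j-1].
  j=2: rhs fails.
  j=3: rhs fails.
  j=4: rhs fails.
  j=5: rhs fails.
  j=6: rhs holds but lhs fails at k=2.
  j=7: rhs fails.
  j=8: rhs fails.
No witness within the range → none.

none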